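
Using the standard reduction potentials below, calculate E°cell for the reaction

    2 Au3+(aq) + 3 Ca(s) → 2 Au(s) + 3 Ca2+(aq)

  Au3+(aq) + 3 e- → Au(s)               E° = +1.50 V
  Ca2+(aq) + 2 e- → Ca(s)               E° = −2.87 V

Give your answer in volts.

In the reaction as written, Au3+(aq) is reduced (cathode) and Ca2+(aq) is produced by oxidation at the anode.
E°cell = E°(cathode) − E°(anode) = +1.50 − (−2.87) = +4.37 V.
The positive value indicates the reaction is spontaneous as written.

+4.37 V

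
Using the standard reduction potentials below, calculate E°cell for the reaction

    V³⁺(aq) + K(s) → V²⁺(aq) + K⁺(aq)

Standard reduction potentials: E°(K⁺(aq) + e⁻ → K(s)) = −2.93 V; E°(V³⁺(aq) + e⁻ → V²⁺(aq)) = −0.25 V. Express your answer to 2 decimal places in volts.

In the reaction as written, V³⁺(aq) is reduced (cathode) and K⁺(aq) is produced by oxidation at the anode.
E°cell = E°(cathode) − E°(anode) = −0.25 − (−2.93) = +2.68 V.
The positive value indicates the reaction is spontaneous as written.

+2.68 V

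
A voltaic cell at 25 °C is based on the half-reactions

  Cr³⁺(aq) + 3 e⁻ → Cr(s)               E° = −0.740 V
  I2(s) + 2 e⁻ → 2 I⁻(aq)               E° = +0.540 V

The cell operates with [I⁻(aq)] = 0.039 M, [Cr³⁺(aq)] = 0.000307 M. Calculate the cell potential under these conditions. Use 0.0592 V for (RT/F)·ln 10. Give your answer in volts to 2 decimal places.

+1.43 V

Since E°(I₂/I⁻) > E°(Cr³⁺/Cr), I₂/I⁻ serves as the cathode.
E°cell = E°cat − E°an = +0.540 − (−0.740) = +1.280 V; n = 6.
The balanced reaction is 3 I2(s) + 2 Cr(s) → 6 I⁻(aq) + 2 Cr³⁺(aq), so Q = [I⁻(aq)]^6·[Cr³⁺(aq)]^2 = 3.32×10^−16 and log Q = −15.479.
E = E° − (0.0592/n)·log Q = +1.280 − (0.0592/6)(−15.479) = +1.43 V.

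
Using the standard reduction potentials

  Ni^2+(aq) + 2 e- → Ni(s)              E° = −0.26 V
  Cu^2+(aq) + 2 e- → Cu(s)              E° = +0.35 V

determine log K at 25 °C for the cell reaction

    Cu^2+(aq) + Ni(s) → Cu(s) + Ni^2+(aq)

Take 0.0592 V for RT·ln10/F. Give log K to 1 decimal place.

log K = 20.6

The Cu²⁺/Cu couple is reduced (cathode); E°cell = +0.35 − (−0.26) = +0.61 V with n = 2.
At equilibrium E = 0, so log K = nE°cell / 0.0592 = (2)(+0.61) / 0.0592 = 20.6.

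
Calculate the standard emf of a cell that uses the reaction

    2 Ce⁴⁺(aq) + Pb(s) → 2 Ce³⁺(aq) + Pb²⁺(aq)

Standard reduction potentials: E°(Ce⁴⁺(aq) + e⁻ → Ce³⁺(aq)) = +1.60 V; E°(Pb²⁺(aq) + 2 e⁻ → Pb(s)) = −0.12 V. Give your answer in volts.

+1.72 V

In the reaction as written, Ce⁴⁺(aq) is reduced (cathode) and Pb²⁺(aq) is produced by oxidation at the anode.
E°cell = E°(cathode) − E°(anode) = +1.60 − (−0.12) = +1.72 V.
The positive value indicates the reaction is spontaneous as written.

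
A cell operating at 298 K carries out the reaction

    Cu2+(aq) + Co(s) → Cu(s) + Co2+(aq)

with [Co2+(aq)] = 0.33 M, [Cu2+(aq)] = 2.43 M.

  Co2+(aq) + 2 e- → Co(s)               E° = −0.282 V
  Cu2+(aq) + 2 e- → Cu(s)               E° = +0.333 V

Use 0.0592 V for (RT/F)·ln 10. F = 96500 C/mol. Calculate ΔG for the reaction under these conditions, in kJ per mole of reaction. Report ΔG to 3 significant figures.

−124 kJ/mol

The standard cell potential is +0.333 − (−0.282) = +0.615 V, with n = 2 electrons in the balanced equation.
Q = [Co2+(aq)] / [Cu2+(aq)] = 0.136, so log Q = −0.867 and E = +0.615 − (0.0592/2)(−0.867) = +0.6407 V.
ΔG = −nFE = −(2)(96500)(+0.6407) J/mol = −124 kJ/mol.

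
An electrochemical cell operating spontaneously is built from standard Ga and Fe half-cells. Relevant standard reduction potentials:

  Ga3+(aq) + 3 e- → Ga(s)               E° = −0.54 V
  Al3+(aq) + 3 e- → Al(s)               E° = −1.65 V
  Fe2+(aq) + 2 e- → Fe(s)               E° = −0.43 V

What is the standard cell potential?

+0.11 V

Of the two couples in this cell, the one with the more positive reduction potential is reduced at the cathode: here that is Fe²⁺/Fe (−0.43 V); Ga³⁺/Ga (−0.54 V) is the anode.
E°cell = E°(cathode) − E°(anode) = −0.43 − (−0.54) = +0.11 V.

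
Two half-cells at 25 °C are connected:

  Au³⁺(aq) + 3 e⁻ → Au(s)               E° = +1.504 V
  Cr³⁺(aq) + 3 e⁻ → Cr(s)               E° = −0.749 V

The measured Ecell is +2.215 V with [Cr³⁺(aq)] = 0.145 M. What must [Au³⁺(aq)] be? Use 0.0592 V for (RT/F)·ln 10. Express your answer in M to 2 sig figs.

0.0017 M

Au³⁺/Au is the cathode (higher E°); E°cell = +1.504 − (−0.749) = +2.253 V with n = 3.
Since E = E° − (0.0592/n)·log Q, log Q = n(E° − E)/0.0592 = 1.926.
Balancing electrons gives Au³⁺(aq) + Cr(s) → Au(s) + Cr³⁺(aq); thus Q = [Cr³⁺(aq)] / [Au³⁺(aq)].
Solving for the unknown gives log [Au³⁺(aq)] = −2.765, so [Au³⁺(aq)] ≈ 0.0017 M.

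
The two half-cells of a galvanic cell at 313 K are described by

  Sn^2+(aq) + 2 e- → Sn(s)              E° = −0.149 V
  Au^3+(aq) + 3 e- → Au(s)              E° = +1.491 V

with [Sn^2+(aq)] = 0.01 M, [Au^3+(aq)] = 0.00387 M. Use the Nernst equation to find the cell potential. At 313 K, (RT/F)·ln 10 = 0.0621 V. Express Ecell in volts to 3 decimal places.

+1.652 V

Since E°(Au³⁺/Au) > E°(Sn²⁺/Sn), Au³⁺/Au serves as the cathode.
E°cell = E°cat − E°an = +1.491 − (−0.149) = +1.640 V; n = 6.
For the overall reaction 2 Au^3+(aq) + 3 Sn(s) → 2 Au(s) + 3 Sn^2+(aq), Q = [Sn^2+(aq)]^3 / [Au^3+(aq)]^2 = 0.0668, giving log Q = −1.175.
Applying E = E° − (RT ln10/nF)·log Q gives +1.640 − (0.0621/6)(−1.175) = +1.652 V.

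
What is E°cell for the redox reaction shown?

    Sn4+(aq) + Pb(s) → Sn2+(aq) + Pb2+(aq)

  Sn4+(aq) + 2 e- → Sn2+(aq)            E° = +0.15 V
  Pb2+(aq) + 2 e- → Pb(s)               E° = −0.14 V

In the reaction as written, Sn4+(aq) is reduced (cathode) and Pb2+(aq) is produced by oxidation at the anode.
E°cell = E°(cathode) − E°(anode) = +0.15 − (−0.14) = +0.29 V.

+0.29 V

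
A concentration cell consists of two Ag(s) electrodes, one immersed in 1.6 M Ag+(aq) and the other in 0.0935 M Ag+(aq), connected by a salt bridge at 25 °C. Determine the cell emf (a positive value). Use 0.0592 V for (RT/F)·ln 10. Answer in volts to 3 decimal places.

For a concentration cell E°cell = 0, since both electrodes use the same couple.
The compartment with the higher Ag+(aq) concentration (1.6 M) acts as the cathode; ions are reduced there and produced at the dilute (0.0935 M) anode.
With n = 1, Ecell = −(0.0592/1)·log([dilute]/[conc]) = −(0.0592/1)·log(0.0935/1.6) = +0.073 V.

0.073 V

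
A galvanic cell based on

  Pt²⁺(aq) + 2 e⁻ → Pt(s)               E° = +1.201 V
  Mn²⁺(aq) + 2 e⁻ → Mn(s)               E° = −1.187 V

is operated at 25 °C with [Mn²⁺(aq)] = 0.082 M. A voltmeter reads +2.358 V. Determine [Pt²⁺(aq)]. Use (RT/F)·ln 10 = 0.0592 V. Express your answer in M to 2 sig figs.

Pt²⁺/Pt is the cathode (higher E°); E°cell = +1.201 − (−1.187) = +2.388 V with n = 2.
Rearranging E = E° − (0.0592/n)·log Q gives log Q = 2(+2.388 − (+2.358))/0.0592 = 1.014.
For Pt²⁺(aq) + Mn(s) → Pt(s) + Mn²⁺(aq), the reaction quotient is Q = [Mn²⁺(aq)] / [Pt²⁺(aq)].
Isolating [Pt²⁺(aq)] in Q = 10^{1.014} yields log [Pt²⁺(aq)] = −2.100, i.e. 0.0079 M.

0.0079 M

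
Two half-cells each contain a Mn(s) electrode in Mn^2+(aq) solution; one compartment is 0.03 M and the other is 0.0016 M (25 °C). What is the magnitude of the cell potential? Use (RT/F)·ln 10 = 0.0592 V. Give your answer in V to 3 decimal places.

For a concentration cell E°cell = 0, since both electrodes use the same couple.
The compartment with the higher Mn^2+(aq) concentration (0.03 M) acts as the cathode; ions are reduced there and produced at the dilute (0.0016 M) anode.
With n = 2, Ecell = −(0.0592/2)·log([dilute]/[conc]) = −(0.0592/2)·log(0.0016/0.03) = +0.038 V.

0.038 V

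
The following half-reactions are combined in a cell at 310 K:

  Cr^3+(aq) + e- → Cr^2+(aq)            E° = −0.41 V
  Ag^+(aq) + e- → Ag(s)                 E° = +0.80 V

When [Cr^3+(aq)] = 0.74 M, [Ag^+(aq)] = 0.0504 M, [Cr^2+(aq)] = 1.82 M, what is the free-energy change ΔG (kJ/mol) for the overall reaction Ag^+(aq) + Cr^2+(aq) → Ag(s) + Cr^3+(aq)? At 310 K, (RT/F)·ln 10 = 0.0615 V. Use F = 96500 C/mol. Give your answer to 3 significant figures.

−111 kJ/mol

The standard cell potential is +0.80 − (−0.41) = +1.21 V, with n = 1 electron in the balanced equation.
Q = [Cr^3+(aq)] / ([Ag^+(aq)]·[Cr^2+(aq)]) = 8.07, so log Q = 0.907 and E = +1.21 − (0.0615/1)(0.907) = +1.1542 V.
ΔG = −nFE = −(1)(96500)(+1.1542) J/mol = −111 kJ/mol.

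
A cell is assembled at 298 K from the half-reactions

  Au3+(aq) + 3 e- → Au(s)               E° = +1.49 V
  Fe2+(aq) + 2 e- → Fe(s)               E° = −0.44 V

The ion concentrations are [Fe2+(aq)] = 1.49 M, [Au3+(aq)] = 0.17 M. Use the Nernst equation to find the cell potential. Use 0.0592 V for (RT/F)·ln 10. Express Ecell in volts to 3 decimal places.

+1.910 V

The Au³⁺/Au couple has the more positive E°, so it is the cathode; Fe²⁺/Fe is the anode.
E°cell = E°cat − E°an = +1.49 − (−0.44) = +1.93 V; n = 6.
For the overall reaction 2 Au3+(aq) + 3 Fe(s) → 2 Au(s) + 3 Fe2+(aq), Q = [Fe2+(aq)]^3 / [Au3+(aq)]^2 = 114, giving log Q = 2.059.
Applying E = E° − (RT ln10/nF)·log Q gives +1.93 − (0.0592/6)(2.059) = +1.910 V.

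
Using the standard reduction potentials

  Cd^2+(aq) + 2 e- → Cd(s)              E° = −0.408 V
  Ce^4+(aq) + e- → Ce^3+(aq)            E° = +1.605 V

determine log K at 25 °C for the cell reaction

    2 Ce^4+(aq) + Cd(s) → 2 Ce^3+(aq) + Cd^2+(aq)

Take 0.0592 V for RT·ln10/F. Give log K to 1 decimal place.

log K = 68.0

The Ce⁴⁺/Ce³⁺ couple is reduced (cathode); E°cell = +1.605 − (−0.408) = +2.013 V with n = 2.
At equilibrium E = 0, so log K = nE°cell / 0.0592 = (2)(+2.013) / 0.0592 = 68.0.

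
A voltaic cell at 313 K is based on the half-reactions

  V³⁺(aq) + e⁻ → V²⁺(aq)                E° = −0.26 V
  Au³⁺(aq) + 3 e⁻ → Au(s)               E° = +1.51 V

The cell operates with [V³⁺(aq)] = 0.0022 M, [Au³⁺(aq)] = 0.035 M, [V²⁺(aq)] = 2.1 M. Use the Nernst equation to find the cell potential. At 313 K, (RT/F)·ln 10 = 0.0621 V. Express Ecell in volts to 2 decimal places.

+1.92 V

The Au³⁺/Au couple has the more positive E°, so it is the cathode; V³⁺/V²⁺ is the anode.
E°cell = +1.51 − (−0.26) = +1.77 V, with n = 3 electrons transferred.
Balancing gives Au³⁺(aq) + 3 V²⁺(aq) → Au(s) + 3 V³⁺(aq); hence Q = [V³⁺(aq)]^3 / ([Au³⁺(aq)]·[V²⁺(aq)]^3) = 3.29×10^−8 (log Q = −7.483).
Applying E = E° − (RT ln10/nF)·log Q gives +1.77 − (0.0621/3)(−7.483) = +1.92 V.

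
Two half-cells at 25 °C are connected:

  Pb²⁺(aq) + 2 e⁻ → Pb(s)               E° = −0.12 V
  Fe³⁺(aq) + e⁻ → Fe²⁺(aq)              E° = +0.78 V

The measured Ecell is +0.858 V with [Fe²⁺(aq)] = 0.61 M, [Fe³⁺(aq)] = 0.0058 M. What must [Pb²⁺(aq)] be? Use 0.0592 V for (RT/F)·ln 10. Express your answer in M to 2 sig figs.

The Fe³⁺/Fe²⁺ couple has the larger reduction potential, so it is the cathode: E°cell = +0.78 − (−0.12) = +0.90 V and n = 2.
From the Nernst equation, log Q = n(E° − E)/0.0592 = 2·(+0.90 − (+0.858))/0.0592 = 1.419.
The balanced reaction is 2 Fe³⁺(aq) + Pb(s) → 2 Fe²⁺(aq) + Pb²⁺(aq), so Q = ([Fe²⁺(aq)]^2·[Pb²⁺(aq)]) / [Fe³⁺(aq)]^2.
Isolating [Pb²⁺(aq)] in Q = 10^{1.419} yields log [Pb²⁺(aq)] = −2.625, i.e. 0.0024 M.

0.0024 M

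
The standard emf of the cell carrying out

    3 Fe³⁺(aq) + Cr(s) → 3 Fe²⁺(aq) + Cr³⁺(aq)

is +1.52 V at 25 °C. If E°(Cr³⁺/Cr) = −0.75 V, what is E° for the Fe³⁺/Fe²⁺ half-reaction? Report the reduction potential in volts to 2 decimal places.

In the reaction as written the Fe³⁺/Fe²⁺ couple is reduced (cathode) and Cr³⁺/Cr is oxidized (anode), so E°cell = E°(Fe³⁺/Fe²⁺) − E°(Cr³⁺/Cr).
E°(Fe³⁺/Fe²⁺) = E°cell + E°(anode) = +1.52 + (−0.75) = +0.77 V.

+0.77 V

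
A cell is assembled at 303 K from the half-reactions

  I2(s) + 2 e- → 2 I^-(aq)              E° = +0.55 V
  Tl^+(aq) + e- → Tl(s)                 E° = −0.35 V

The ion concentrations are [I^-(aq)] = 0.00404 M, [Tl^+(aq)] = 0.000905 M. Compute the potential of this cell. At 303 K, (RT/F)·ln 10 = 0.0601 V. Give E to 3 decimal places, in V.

I₂/I⁻ is reduced (cathode, E° = +0.55 V) and Tl⁺/Tl is oxidized (anode).
The standard potential is +0.55 − (−0.35) = +0.90 V and the balanced reaction transfers n = 2 electrons.
For the overall reaction I2(s) + 2 Tl(s) → 2 I^-(aq) + 2 Tl^+(aq), Q = [I^-(aq)]^2·[Tl^+(aq)]^2 = 1.34×10^−11, giving log Q = −10.874.
Applying E = E° − (RT ln10/nF)·log Q gives +0.90 − (0.0601/2)(−10.874) = +1.227 V.

+1.227 V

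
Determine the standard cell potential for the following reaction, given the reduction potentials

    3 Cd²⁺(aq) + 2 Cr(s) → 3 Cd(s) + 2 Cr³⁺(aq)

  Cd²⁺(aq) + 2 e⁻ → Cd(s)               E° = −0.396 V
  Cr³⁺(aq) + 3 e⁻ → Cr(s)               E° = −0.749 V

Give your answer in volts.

+0.353 V

In the reaction as written, Cd²⁺(aq) is reduced (cathode) and Cr³⁺(aq) is produced by oxidation at the anode.
E°cell = E°(cathode) − E°(anode) = −0.396 − (−0.749) = +0.353 V.
The positive value indicates the reaction is spontaneous as written.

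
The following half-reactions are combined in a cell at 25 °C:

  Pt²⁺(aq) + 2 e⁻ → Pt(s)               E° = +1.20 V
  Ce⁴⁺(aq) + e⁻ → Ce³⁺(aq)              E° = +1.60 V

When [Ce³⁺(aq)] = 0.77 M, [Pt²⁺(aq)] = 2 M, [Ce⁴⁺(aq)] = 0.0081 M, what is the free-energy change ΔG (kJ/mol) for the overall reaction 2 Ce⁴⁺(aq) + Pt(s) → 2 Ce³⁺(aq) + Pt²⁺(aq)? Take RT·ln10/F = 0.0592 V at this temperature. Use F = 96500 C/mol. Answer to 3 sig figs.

With Ce⁴⁺/Ce³⁺ reduced at the cathode, E°cell = +1.60 − (+1.20) = +0.40 V and n = 2.
Here Q = ([Ce³⁺(aq)]^2·[Pt²⁺(aq)]) / [Ce⁴⁺(aq)]^2 = 1.81×10^4 (log Q = 4.257), giving E = +0.40 − (0.0592/2)·(4.257) = +0.2740 V.
ΔG = −nFE = −(2)(96500)(+0.2740) J/mol = −52.9 kJ/mol.

−52.9 kJ/mol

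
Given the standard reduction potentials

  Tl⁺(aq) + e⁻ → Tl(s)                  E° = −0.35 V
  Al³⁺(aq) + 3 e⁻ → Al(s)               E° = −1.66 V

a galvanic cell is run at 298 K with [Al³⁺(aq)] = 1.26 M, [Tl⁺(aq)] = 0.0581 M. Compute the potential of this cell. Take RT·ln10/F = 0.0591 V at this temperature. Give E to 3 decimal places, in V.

Since E°(Tl⁺/Tl) > E°(Al³⁺/Al), Tl⁺/Tl serves as the cathode.
E°cell = −0.35 − (−1.66) = +1.31 V, with n = 3 electrons transferred.
Balancing gives 3 Tl⁺(aq) + Al(s) → 3 Tl(s) + Al³⁺(aq); hence Q = [Al³⁺(aq)] / [Tl⁺(aq)]^3 = 6.42×10^3 (log Q = 3.808).
By the Nernst equation, E = +1.31 − (0.0591/3)·(3.808) = +1.235 V.

+1.235 V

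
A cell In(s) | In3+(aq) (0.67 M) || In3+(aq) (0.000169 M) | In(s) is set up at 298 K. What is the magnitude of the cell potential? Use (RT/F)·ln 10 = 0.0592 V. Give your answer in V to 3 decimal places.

For a concentration cell E°cell = 0, since both electrodes use the same couple.
The compartment with the higher In3+(aq) concentration (0.67 M) acts as the cathode; ions are reduced there and produced at the dilute (0.000169 M) anode.
With n = 3, Ecell = −(0.0592/3)·log([dilute]/[conc]) = −(0.0592/3)·log(0.000169/0.67) = +0.071 V.

0.071 V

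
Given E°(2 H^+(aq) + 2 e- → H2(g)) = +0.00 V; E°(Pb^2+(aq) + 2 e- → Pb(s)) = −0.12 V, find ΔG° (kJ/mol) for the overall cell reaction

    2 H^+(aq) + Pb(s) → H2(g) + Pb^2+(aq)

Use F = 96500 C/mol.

−23.2 kJ/mol

In the reaction as written H^+(aq) is reduced, so the 2H⁺/H₂ couple is the cathode and Pb²⁺/Pb is the anode.
E°cell = +0.00 − (−0.12) = +0.12 V; balancing electrons gives n = 2.
ΔG° = −nFE°cell = −(2)(96500)(+0.12) J/mol = −23.2 kJ/mol.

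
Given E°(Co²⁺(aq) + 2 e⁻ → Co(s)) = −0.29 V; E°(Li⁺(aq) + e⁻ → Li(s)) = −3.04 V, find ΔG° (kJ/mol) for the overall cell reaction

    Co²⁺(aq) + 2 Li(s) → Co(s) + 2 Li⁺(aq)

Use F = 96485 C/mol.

In the reaction as written Co²⁺(aq) is reduced, so the Co²⁺/Co couple is the cathode and Li⁺/Li is the anode.
E°cell = −0.29 − (−3.04) = +2.75 V; balancing electrons gives n = 2.
ΔG° = −nFE°cell = −(2)(96485)(+2.75) J/mol = −531 kJ/mol.

−531 kJ/mol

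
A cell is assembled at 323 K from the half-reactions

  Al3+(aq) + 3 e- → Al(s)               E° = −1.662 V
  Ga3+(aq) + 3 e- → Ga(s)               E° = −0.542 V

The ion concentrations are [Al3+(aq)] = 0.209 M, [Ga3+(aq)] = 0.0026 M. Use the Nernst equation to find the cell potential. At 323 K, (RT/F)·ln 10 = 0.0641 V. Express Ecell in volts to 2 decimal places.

+1.08 V

The Ga³⁺/Ga couple has the more positive E°, so it is the cathode; Al³⁺/Al is the anode.
E°cell = −0.542 − (−1.662) = +1.120 V, with n = 3 electrons transferred.
Balancing gives Ga3+(aq) + Al(s) → Ga(s) + Al3+(aq); hence Q = [Al3+(aq)] / [Ga3+(aq)] = 80.4 (log Q = 1.905).
E = E° − (0.0641/n)·log Q = +1.120 − (0.0641/3)(1.905) = +1.08 V.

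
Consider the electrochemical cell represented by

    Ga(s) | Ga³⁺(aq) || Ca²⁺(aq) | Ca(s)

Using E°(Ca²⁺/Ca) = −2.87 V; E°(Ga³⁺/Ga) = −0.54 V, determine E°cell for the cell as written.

By convention the left-hand electrode in cell notation is the anode (oxidation) and the right-hand electrode is the cathode (reduction).
E°cell = E°(right) − E°(left) = −2.87 − (−0.54) = −2.33 V.
The negative sign shows that, as written, the cell would require an external voltage to drive the reaction.

−2.33 V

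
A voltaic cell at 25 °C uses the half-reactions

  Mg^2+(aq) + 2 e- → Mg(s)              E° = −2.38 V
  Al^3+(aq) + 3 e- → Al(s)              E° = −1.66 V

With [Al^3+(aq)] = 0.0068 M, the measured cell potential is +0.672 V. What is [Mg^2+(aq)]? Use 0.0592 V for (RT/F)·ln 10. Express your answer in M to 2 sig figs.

Al³⁺/Al is the cathode (higher E°); E°cell = −1.66 − (−2.38) = +0.72 V with n = 6.
From the Nernst equation, log Q = n(E° − E)/0.0592 = 6·(+0.72 − (+0.672))/0.0592 = 4.865.
The balanced reaction is 2 Al^3+(aq) + 3 Mg(s) → 2 Al(s) + 3 Mg^2+(aq), so Q = [Mg^2+(aq)]^3 / [Al^3+(aq)]^2.
Substituting the known concentrations and solving, log [Mg^2+(aq)] = 0.177 and [Mg^2+(aq)] = 1.5 M.

1.5 M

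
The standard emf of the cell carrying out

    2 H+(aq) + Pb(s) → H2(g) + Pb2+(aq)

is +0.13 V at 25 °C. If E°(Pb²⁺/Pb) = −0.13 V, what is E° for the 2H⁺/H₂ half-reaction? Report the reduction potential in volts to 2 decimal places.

+0.00 V

In the reaction as written the 2H⁺/H₂ couple is reduced (cathode) and Pb²⁺/Pb is oxidized (anode), so E°cell = E°(2H⁺/H₂) − E°(Pb²⁺/Pb).
E°(2H⁺/H₂) = E°cell + E°(anode) = +0.13 + (−0.13) = +0.00 V.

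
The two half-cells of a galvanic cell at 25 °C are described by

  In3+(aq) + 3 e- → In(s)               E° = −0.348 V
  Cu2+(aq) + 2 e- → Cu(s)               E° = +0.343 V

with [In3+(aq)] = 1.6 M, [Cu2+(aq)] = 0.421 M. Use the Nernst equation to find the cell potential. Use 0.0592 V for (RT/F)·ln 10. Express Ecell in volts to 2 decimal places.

+0.68 V

The Cu²⁺/Cu couple has the more positive E°, so it is the cathode; In³⁺/In is the anode.
E°cell = E°cat − E°an = +0.343 − (−0.348) = +0.691 V; n = 6.
Balancing gives 3 Cu2+(aq) + 2 In(s) → 3 Cu(s) + 2 In3+(aq); hence Q = [In3+(aq)]^2 / [Cu2+(aq)]^3 = 34.3 (log Q = 1.535).
Applying E = E° − (RT ln10/nF)·log Q gives +0.691 − (0.0592/6)(1.535) = +0.68 V.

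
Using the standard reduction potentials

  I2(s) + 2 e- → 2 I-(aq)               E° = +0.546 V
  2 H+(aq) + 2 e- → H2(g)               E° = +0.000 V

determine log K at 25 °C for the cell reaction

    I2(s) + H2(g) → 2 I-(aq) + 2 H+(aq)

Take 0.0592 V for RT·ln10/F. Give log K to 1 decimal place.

The I₂/I⁻ couple is reduced (cathode); E°cell = +0.546 − (+0.000) = +0.546 V with n = 2.
At equilibrium E = 0, so log K = nE°cell / 0.0592 = (2)(+0.546) / 0.0592 = 18.4.

log K = 18.4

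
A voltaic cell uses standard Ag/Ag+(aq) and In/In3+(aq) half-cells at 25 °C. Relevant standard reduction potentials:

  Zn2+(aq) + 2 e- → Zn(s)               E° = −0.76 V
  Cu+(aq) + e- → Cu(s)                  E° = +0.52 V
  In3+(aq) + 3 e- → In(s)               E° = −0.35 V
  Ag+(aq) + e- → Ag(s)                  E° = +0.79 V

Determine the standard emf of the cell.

Of the two couples in this cell, the one with the more positive reduction potential is reduced at the cathode: here that is Ag⁺/Ag (+0.79 V); In³⁺/In (−0.35 V) is the anode.
E°cell = E°(cathode) − E°(anode) = +0.79 − (−0.35) = +1.14 V.

+1.14 V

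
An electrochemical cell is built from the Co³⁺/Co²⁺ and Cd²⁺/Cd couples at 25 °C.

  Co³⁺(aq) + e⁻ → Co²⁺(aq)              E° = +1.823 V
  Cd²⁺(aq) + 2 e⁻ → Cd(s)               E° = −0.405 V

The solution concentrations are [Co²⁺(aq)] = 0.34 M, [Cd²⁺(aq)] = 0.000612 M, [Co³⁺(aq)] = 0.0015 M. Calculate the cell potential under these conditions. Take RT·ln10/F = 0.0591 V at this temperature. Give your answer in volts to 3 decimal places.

+2.184 V

Since E°(Co³⁺/Co²⁺) > E°(Cd²⁺/Cd), Co³⁺/Co²⁺ serves as the cathode.
The standard potential is +1.823 − (−0.405) = +2.228 V and the balanced reaction transfers n = 2 electrons.
For the overall reaction 2 Co³⁺(aq) + Cd(s) → 2 Co²⁺(aq) + Cd²⁺(aq), Q = ([Co²⁺(aq)]^2·[Cd²⁺(aq)]) / [Co³⁺(aq)]^2 = 31.4, giving log Q = 1.498.
By the Nernst equation, E = +2.228 − (0.0591/2)·(1.498) = +2.184 V.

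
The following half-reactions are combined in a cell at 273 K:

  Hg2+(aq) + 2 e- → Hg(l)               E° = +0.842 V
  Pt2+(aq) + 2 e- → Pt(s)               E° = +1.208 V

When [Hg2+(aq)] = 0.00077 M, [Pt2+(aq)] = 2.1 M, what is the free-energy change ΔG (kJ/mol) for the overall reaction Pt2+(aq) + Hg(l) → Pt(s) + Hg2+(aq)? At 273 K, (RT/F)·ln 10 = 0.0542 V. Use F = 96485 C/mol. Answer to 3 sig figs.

−88.6 kJ/mol

The standard cell potential is +1.208 − (+0.842) = +0.366 V, with n = 2 electrons in the balanced equation.
Q = [Hg2+(aq)] / [Pt2+(aq)] = 0.000367, so log Q = −3.436 and E = +0.366 − (0.0542/2)(−3.436) = +0.4591 V.
Finally ΔG = −nFE = −(2)(96485 C/mol)(+0.4591 V) = −88.6 kJ/mol.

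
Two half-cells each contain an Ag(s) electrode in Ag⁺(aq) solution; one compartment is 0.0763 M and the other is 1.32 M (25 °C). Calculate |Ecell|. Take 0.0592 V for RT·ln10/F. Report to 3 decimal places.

0.073 V

For a concentration cell E°cell = 0, since both electrodes use the same couple.
The compartment with the higher Ag⁺(aq) concentration (1.32 M) acts as the cathode; ions are reduced there and produced at the dilute (0.0763 M) anode.
With n = 1, Ecell = −(0.0592/1)·log([dilute]/[conc]) = −(0.0592/1)·log(0.0763/1.32) = +0.073 V.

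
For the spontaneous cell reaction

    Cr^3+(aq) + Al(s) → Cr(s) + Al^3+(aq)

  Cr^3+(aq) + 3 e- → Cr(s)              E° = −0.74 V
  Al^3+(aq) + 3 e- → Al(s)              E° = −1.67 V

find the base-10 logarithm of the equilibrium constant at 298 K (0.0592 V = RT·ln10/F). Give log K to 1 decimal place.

log K = 47.1

The Cr³⁺/Cr couple is reduced (cathode); E°cell = −0.74 − (−1.67) = +0.93 V with n = 3.
At equilibrium E = 0, so log K = nE°cell / 0.0592 = (3)(+0.93) / 0.0592 = 47.1.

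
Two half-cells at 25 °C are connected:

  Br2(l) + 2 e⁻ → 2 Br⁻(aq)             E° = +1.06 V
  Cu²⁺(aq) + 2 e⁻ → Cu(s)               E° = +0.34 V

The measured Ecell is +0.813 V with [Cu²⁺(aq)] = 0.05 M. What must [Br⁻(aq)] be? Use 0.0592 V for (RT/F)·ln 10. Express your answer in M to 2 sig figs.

0.12 M

The Br₂/Br⁻ couple has the larger reduction potential, so it is the cathode: E°cell = +1.06 − (+0.34) = +0.72 V and n = 2.
Rearranging E = E° − (0.0592/n)·log Q gives log Q = 2(+0.72 − (+0.813))/0.0592 = −3.142.
For Br2(l) + Cu(s) → 2 Br⁻(aq) + Cu²⁺(aq), the reaction quotient is Q = [Br⁻(aq)]^2·[Cu²⁺(aq)].
Solving for the unknown gives log [Br⁻(aq)] = −0.920, so [Br⁻(aq)] ≈ 0.12 M.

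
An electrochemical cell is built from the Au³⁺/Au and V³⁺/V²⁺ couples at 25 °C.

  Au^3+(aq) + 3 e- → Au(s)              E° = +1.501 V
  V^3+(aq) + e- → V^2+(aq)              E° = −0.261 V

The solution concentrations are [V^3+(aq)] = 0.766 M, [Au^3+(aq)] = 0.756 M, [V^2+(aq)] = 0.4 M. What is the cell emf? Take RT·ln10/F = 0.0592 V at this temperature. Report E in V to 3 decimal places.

+1.743 V

Since E°(Au³⁺/Au) > E°(V³⁺/V²⁺), Au³⁺/Au serves as the cathode.
E°cell = E°cat − E°an = +1.501 − (−0.261) = +1.762 V; n = 3.
Balancing gives Au^3+(aq) + 3 V^2+(aq) → Au(s) + 3 V^3+(aq); hence Q = [V^3+(aq)]^3 / ([Au^3+(aq)]·[V^2+(aq)]^3) = 9.29 (log Q = 0.968).
By the Nernst equation, E = +1.762 − (0.0592/3)·(0.968) = +1.743 V.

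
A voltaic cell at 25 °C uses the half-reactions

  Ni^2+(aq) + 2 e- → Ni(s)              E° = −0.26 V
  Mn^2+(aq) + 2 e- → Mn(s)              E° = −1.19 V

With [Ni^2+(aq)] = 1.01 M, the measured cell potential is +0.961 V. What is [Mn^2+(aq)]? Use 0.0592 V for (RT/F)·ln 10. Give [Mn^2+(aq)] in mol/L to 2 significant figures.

0.091 M

Ni²⁺/Ni is the cathode (higher E°); E°cell = −0.26 − (−1.19) = +0.93 V with n = 2.
From the Nernst equation, log Q = n(E° − E)/0.0592 = 2·(+0.93 − (+0.961))/0.0592 = −1.047.
The balanced reaction is Ni^2+(aq) + Mn(s) → Ni(s) + Mn^2+(aq), so Q = [Mn^2+(aq)] / [Ni^2+(aq)].
Substituting the known concentrations and solving, log [Mn^2+(aq)] = −1.043 and [Mn^2+(aq)] = 0.091 M.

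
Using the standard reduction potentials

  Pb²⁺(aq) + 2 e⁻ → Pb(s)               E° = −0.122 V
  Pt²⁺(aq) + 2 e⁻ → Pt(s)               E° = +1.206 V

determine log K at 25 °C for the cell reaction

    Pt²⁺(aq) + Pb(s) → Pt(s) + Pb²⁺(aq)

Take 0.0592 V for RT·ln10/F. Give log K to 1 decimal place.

The Pt²⁺/Pt couple is reduced (cathode); E°cell = +1.206 − (−0.122) = +1.328 V with n = 2.
At equilibrium E = 0, so log K = nE°cell / 0.0592 = (2)(+1.328) / 0.0592 = 44.9.

log K = 44.9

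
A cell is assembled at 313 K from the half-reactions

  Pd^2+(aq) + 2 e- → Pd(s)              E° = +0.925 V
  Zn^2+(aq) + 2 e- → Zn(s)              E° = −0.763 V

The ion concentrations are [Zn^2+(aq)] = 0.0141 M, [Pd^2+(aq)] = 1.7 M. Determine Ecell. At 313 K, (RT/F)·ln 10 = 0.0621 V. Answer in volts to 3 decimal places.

+1.753 V

Pd²⁺/Pd is reduced (cathode, E° = +0.925 V) and Zn²⁺/Zn is oxidized (anode).
The standard potential is +0.925 − (−0.763) = +1.688 V and the balanced reaction transfers n = 2 electrons.
For the overall reaction Pd^2+(aq) + Zn(s) → Pd(s) + Zn^2+(aq), Q = [Zn^2+(aq)] / [Pd^2+(aq)] = 0.00829, giving log Q = −2.081.
E = E° − (0.0621/n)·log Q = +1.688 − (0.0621/2)(−2.081) = +1.753 V.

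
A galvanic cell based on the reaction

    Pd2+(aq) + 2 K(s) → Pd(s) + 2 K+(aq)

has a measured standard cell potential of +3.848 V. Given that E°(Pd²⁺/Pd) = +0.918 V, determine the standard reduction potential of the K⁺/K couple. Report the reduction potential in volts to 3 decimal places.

−2.930 V

In the reaction as written the Pd²⁺/Pd couple is reduced (cathode) and K⁺/K is oxidized (anode), so E°cell = E°(Pd²⁺/Pd) − E°(K⁺/K).
E°(K⁺/K) = E°(cathode) − E°cell = +0.918 − (+3.848) = −2.930 V.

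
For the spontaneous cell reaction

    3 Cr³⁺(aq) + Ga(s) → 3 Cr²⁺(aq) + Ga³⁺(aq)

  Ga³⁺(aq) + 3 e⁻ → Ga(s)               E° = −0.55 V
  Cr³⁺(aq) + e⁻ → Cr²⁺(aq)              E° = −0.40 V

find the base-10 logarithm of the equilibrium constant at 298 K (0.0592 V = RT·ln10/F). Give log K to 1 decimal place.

The Cr³⁺/Cr²⁺ couple is reduced (cathode); E°cell = −0.40 − (−0.55) = +0.15 V with n = 3.
At equilibrium E = 0, so log K = nE°cell / 0.0592 = (3)(+0.15) / 0.0592 = 7.6.

log K = 7.6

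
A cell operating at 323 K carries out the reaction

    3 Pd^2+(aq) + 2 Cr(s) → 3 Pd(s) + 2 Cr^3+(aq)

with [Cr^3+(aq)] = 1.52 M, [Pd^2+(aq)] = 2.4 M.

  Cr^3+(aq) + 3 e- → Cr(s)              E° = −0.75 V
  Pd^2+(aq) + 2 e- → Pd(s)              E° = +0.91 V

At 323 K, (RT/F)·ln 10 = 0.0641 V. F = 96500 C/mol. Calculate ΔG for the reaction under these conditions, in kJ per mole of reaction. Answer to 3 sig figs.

−966 kJ/mol

With Pd²⁺/Pd reduced at the cathode, E°cell = +0.91 − (−0.75) = +1.66 V and n = 6.
The reaction quotient is [Cr^3+(aq)]^2 / [Pd^2+(aq)]^3 = 0.167; by Nernst, E = +1.66 − (0.0641/6)(−0.777) = +1.6683 V.
Then ΔG = −nFE = −6 × 96500 × +1.6683 J/mol = −966 kJ/mol.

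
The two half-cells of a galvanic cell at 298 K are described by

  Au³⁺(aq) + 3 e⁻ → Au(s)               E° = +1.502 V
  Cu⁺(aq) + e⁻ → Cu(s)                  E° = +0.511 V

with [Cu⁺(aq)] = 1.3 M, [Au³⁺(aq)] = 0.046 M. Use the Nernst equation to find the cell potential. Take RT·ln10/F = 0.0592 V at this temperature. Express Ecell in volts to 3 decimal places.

Since E°(Au³⁺/Au) > E°(Cu⁺/Cu), Au³⁺/Au serves as the cathode.
E°cell = +1.502 − (+0.511) = +0.991 V, with n = 3 electrons transferred.
The balanced reaction is Au³⁺(aq) + 3 Cu(s) → Au(s) + 3 Cu⁺(aq), so Q = [Cu⁺(aq)]^3 / [Au³⁺(aq)] = 47.8 and log Q = 1.679.
E = E° − (0.0592/n)·log Q = +0.991 − (0.0592/3)(1.679) = +0.958 V.

+0.958 V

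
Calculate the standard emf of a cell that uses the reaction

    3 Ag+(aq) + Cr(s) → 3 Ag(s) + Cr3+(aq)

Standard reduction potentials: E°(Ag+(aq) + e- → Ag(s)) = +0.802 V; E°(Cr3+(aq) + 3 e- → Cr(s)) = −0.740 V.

+1.542 V

Ag+(aq) gains electrons, so the Ag⁺/Ag couple is the cathode; the Cr³⁺/Cr couple is the anode.
E°cell = E°(cathode) − E°(anode) = +0.802 − (−0.740) = +1.542 V.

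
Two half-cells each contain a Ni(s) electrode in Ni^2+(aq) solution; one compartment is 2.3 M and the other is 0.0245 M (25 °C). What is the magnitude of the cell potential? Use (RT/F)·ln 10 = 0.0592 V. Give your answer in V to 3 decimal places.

For a concentration cell E°cell = 0, since both electrodes use the same couple.
The compartment with the higher Ni^2+(aq) concentration (2.3 M) acts as the cathode; ions are reduced there and produced at the dilute (0.0245 M) anode.
With n = 2, Ecell = −(0.0592/2)·log([dilute]/[conc]) = −(0.0592/2)·log(0.0245/2.3) = +0.058 V.

0.058 V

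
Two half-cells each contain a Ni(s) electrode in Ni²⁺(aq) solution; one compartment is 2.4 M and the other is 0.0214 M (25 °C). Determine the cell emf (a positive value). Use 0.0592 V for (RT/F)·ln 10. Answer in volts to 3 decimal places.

0.061 V

For a concentration cell E°cell = 0, since both electrodes use the same couple.
The compartment with the higher Ni²⁺(aq) concentration (2.4 M) acts as the cathode; ions are reduced there and produced at the dilute (0.0214 M) anode.
With n = 2, Ecell = −(0.0592/2)·log([dilute]/[conc]) = −(0.0592/2)·log(0.0214/2.4) = +0.061 V.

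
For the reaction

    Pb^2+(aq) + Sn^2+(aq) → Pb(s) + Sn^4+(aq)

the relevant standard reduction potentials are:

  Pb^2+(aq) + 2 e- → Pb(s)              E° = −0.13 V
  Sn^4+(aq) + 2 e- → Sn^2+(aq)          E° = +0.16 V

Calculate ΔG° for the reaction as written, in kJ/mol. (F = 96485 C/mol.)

In the reaction as written Pb^2+(aq) is reduced, so the Pb²⁺/Pb couple is the cathode and Sn⁴⁺/Sn²⁺ is the anode.
E°cell = −0.13 − (+0.16) = −0.29 V; balancing electrons gives n = 2.
ΔG° = −nFE°cell = −(2)(96485)(−0.29) J/mol = +56.0 kJ/mol.

+56.0 kJ/mol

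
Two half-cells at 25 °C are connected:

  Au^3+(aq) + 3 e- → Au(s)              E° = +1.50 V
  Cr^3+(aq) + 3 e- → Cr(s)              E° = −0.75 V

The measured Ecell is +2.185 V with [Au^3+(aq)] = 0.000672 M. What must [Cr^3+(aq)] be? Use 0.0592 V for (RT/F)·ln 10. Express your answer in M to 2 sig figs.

Au³⁺/Au is the cathode (higher E°); E°cell = +1.50 − (−0.75) = +2.25 V with n = 3.
Since E = E° − (0.0592/n)·log Q, log Q = n(E° − E)/0.0592 = 3.294.
For Au^3+(aq) + Cr(s) → Au(s) + Cr^3+(aq), the reaction quotient is Q = [Cr^3+(aq)] / [Au^3+(aq)].
Isolating [Cr^3+(aq)] in Q = 10^{3.294} yields log [Cr^3+(aq)] = 0.121, i.e. 1.3 M.

1.3 M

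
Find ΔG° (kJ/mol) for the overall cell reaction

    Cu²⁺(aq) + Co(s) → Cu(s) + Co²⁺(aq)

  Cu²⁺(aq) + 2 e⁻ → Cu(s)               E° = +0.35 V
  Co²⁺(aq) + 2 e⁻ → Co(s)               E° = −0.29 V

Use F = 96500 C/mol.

−124 kJ/mol

In the reaction as written Cu²⁺(aq) is reduced, so the Cu²⁺/Cu couple is the cathode and Co²⁺/Co is the anode.
E°cell = +0.35 − (−0.29) = +0.64 V; balancing electrons gives n = 2.
ΔG° = −nFE°cell = −(2)(96500)(+0.64) J/mol = −124 kJ/mol.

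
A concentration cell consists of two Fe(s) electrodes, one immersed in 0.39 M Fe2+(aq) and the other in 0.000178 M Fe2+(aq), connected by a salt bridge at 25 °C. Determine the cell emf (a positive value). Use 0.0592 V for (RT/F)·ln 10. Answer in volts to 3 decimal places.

For a concentration cell E°cell = 0, since both electrodes use the same couple.
The compartment with the higher Fe2+(aq) concentration (0.39 M) acts as the cathode; ions are reduced there and produced at the dilute (0.000178 M) anode.
With n = 2, Ecell = −(0.0592/2)·log([dilute]/[conc]) = −(0.0592/2)·log(0.000178/0.39) = +0.099 V.

0.099 V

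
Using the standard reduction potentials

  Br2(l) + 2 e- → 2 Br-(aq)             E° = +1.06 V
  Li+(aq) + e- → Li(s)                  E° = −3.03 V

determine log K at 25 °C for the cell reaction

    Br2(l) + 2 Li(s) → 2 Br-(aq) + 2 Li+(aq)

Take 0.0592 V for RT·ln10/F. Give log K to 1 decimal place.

log K = 138.2

The Br₂/Br⁻ couple is reduced (cathode); E°cell = +1.06 − (−3.03) = +4.09 V with n = 2.
At equilibrium E = 0, so log K = nE°cell / 0.0592 = (2)(+4.09) / 0.0592 = 138.2.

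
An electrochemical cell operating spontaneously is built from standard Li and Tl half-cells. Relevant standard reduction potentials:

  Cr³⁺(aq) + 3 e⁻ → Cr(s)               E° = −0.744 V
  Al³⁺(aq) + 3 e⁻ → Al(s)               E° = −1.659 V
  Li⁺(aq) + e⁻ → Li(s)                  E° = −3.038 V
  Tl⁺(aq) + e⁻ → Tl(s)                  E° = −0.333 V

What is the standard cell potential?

+2.705 V

Of the two couples in this cell, the one with the more positive reduction potential is reduced at the cathode: here that is Tl⁺/Tl (−0.333 V); Li⁺/Li (−3.038 V) is the anode.
E°cell = E°(cathode) − E°(anode) = −0.333 − (−3.038) = +2.705 V.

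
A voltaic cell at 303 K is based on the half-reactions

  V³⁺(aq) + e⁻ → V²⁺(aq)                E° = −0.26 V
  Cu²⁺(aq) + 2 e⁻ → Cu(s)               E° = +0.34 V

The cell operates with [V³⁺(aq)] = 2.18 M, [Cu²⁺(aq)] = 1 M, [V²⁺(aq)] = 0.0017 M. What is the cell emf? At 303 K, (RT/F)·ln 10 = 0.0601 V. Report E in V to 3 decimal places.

Cu²⁺/Cu is reduced (cathode, E° = +0.34 V) and V³⁺/V²⁺ is oxidized (anode).
E°cell = E°cat − E°an = +0.34 − (−0.26) = +0.60 V; n = 2.
Balancing gives Cu²⁺(aq) + 2 V²⁺(aq) → Cu(s) + 2 V³⁺(aq); hence Q = [V³⁺(aq)]^2 / ([Cu²⁺(aq)]·[V²⁺(aq)]^2) = 1.64×10^6 (log Q = 6.216).
Applying E = E° − (RT ln10/nF)·log Q gives +0.60 − (0.0601/2)(6.216) = +0.413 V.

+0.413 V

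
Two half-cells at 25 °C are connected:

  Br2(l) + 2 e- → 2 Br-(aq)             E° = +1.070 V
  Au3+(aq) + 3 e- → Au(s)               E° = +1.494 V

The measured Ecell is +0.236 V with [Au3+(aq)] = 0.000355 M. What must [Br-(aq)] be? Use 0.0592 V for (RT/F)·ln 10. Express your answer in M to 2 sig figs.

The Au³⁺/Au couple has the larger reduction potential, so it is the cathode: E°cell = +1.494 − (+1.070) = +0.424 V and n = 6.
From the Nernst equation, log Q = n(E° − E)/0.0592 = 6·(+0.424 − (+0.236))/0.0592 = 19.054.
Balancing electrons gives 2 Au3+(aq) + 6 Br-(aq) → 2 Au(s) + 3 Br2(l); thus Q = 1 / ([Au3+(aq)]^2·[Br-(aq)]^6).
Solving for the unknown gives log [Br-(aq)] = −2.026, so [Br-(aq)] ≈ 0.0094 M.

0.0094 M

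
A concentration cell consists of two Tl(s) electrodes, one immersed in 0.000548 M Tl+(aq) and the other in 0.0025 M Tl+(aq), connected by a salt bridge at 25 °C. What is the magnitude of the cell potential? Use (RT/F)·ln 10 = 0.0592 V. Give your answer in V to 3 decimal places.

For a concentration cell E°cell = 0, since both electrodes use the same couple.
The compartment with the higher Tl+(aq) concentration (0.0025 M) acts as the cathode; ions are reduced there and produced at the dilute (0.000548 M) anode.
With n = 1, Ecell = −(0.0592/1)·log([dilute]/[conc]) = −(0.0592/1)·log(0.000548/0.0025) = +0.039 V.

0.039 V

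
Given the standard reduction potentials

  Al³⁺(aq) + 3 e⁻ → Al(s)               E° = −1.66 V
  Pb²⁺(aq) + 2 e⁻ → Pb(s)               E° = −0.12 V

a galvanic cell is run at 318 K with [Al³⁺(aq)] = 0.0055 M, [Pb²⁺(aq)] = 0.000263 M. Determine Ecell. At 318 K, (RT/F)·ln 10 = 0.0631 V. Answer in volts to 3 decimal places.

Since E°(Pb²⁺/Pb) > E°(Al³⁺/Al), Pb²⁺/Pb serves as the cathode.
E°cell = −0.12 − (−1.66) = +1.54 V, with n = 6 electrons transferred.
For the overall reaction 3 Pb²⁺(aq) + 2 Al(s) → 3 Pb(s) + 2 Al³⁺(aq), Q = [Al³⁺(aq)]^2 / [Pb²⁺(aq)]^3 = 1.66×10^6, giving log Q = 6.221.
By the Nernst equation, E = +1.54 − (0.0631/6)·(6.221) = +1.475 V.

+1.475 V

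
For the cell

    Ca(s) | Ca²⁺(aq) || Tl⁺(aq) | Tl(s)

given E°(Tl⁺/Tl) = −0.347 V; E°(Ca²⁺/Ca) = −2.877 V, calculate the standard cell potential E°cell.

By convention the left-hand electrode in cell notation is the anode (oxidation) and the right-hand electrode is the cathode (reduction).
E°cell = E°(right) − E°(left) = −0.347 − (−2.877) = +2.530 V.

+2.530 V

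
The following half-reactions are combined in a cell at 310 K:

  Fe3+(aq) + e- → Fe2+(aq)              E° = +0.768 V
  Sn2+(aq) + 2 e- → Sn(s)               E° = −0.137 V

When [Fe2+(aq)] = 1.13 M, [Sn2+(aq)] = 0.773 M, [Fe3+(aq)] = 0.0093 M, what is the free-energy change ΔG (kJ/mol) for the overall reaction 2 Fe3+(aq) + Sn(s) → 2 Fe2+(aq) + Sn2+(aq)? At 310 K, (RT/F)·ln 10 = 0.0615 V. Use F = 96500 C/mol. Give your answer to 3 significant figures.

With Fe³⁺/Fe²⁺ reduced at the cathode, E°cell = +0.768 − (−0.137) = +0.905 V and n = 2.
Here Q = ([Fe2+(aq)]^2·[Sn2+(aq)]) / [Fe3+(aq)]^2 = 1.14×10^4 (log Q = 4.057), giving E = +0.905 − (0.0615/2)·(4.057) = +0.7802 V.
ΔG = −nFE = −(2)(96500)(+0.7802) J/mol = −151 kJ/mol.

−151 kJ/mol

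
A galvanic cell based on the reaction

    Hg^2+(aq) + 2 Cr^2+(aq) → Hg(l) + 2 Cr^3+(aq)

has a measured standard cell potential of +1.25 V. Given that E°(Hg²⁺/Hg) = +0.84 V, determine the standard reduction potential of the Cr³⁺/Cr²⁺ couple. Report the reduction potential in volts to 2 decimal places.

−0.41 V

In the reaction as written the Hg²⁺/Hg couple is reduced (cathode) and Cr³⁺/Cr²⁺ is oxidized (anode), so E°cell = E°(Hg²⁺/Hg) − E°(Cr³⁺/Cr²⁺).
E°(Cr³⁺/Cr²⁺) = E°(cathode) − E°cell = +0.84 − (+1.25) = −0.41 V.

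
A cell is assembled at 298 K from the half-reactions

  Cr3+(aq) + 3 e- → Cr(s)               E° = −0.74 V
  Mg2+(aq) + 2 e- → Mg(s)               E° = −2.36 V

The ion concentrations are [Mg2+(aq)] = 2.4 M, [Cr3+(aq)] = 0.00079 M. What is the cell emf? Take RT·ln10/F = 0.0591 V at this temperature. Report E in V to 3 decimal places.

Cr³⁺/Cr is reduced (cathode, E° = −0.74 V) and Mg²⁺/Mg is oxidized (anode).
E°cell = −0.74 − (−2.36) = +1.62 V, with n = 6 electrons transferred.
For the overall reaction 2 Cr3+(aq) + 3 Mg(s) → 2 Cr(s) + 3 Mg2+(aq), Q = [Mg2+(aq)]^3 / [Cr3+(aq)]^2 = 2.22×10^7, giving log Q = 7.345.
Applying E = E° − (RT ln10/nF)·log Q gives +1.62 − (0.0591/6)(7.345) = +1.548 V.

+1.548 V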